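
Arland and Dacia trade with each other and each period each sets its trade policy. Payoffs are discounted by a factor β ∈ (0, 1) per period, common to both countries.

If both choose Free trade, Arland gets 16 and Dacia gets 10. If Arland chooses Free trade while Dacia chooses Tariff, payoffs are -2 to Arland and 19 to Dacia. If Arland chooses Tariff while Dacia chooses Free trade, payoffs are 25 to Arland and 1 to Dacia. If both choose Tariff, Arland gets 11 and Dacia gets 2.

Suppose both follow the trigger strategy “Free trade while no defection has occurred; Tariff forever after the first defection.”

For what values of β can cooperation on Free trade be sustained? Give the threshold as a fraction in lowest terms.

Arland's threshold: (25−16)/(25−11) = 9/14.
Dacia's threshold: (19−10)/(19−2) = 9/17.
9/14 > 9/17, so Arland binds and β* = 9/14.

9/14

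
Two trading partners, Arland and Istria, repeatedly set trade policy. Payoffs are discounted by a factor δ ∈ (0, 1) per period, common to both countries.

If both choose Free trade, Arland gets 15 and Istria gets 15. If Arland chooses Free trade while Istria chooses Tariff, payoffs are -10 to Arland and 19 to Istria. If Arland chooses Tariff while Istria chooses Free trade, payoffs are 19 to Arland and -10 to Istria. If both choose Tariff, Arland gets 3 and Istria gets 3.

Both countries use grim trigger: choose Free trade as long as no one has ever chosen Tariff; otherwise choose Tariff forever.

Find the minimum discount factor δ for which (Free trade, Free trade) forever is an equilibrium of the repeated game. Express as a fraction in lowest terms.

15/(1−δ) ≥ 19 + 3δ/(1−δ)
15 ≥ 19 − 16δ
δ ≥ 4/16 = 1/4.

1/4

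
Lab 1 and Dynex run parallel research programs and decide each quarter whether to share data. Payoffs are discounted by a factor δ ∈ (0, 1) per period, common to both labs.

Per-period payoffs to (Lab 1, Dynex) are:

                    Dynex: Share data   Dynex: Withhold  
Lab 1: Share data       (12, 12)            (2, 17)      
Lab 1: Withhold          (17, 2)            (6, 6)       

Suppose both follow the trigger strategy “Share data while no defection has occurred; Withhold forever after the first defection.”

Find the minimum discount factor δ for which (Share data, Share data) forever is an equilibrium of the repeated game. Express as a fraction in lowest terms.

One-period gain from deviating is 17 − 12 = 5. The loss is 12 − 6 = 6 in every subsequent period, with present value 6·δ/(1−δ).
Deviation is unprofitable when 6·δ/(1−δ) ≥ 5, i.e. δ/(1−δ) ≥ 5/6.
Equivalently δ ≥ 5/(5+6) = 5/11.

5/11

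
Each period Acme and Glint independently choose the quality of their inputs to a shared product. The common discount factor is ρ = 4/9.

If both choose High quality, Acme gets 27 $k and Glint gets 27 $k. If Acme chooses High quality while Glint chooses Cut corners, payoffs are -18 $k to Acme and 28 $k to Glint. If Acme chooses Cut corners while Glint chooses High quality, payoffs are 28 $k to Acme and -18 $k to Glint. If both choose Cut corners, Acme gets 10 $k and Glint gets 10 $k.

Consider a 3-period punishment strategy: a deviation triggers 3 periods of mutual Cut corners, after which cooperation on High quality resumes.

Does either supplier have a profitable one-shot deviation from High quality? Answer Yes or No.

Comparing payoff streams over the 4 periods until play realigns: cooperate → 27(1+ρ+…+ρ^3); deviate → 28 + 10(ρ+…+ρ^3).
Cooperation is sustained iff (27−10)(ρ+…+ρ^3) ≥ 28−27.
ρ+…+ρ^3 = 4/9·(1−(4/9)^3)/(1−4/9) = 0.7298, and (28−27)/(27−10) = 0.0588.
0.7298 ≥ 0.0588, so cooperation is sustainable.

No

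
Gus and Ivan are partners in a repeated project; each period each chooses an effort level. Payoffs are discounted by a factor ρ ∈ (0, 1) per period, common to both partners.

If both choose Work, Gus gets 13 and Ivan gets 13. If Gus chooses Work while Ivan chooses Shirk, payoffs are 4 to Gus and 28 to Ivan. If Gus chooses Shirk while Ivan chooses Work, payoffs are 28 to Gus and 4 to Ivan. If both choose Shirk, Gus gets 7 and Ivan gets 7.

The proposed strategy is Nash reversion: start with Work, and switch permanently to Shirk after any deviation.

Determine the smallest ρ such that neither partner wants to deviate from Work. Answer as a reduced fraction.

5/7

One-period gain from deviating is 28 − 13 = 15. The loss is 13 − 7 = 6 in every subsequent period, with present value 6·ρ/(1−ρ).
Deviation is unprofitable when 6·ρ/(1−ρ) ≥ 15, i.e. ρ/(1−ρ) ≥ 5/2.
Equivalently ρ ≥ 15/(15+6) = 5/7.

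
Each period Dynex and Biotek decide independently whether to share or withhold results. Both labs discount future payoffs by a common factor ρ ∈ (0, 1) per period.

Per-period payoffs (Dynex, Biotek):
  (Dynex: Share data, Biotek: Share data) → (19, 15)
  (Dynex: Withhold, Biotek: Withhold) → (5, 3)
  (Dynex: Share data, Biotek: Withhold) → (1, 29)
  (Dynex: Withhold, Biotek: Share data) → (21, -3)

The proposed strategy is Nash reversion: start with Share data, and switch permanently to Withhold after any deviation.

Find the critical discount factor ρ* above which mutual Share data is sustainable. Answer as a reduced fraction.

7/13

For Dynex: deviation gain 21−19 = 2, per-period punishment loss 19−5 = 14. IC gives ρ ≥ 2/16 = 1/8.
For Biotek: gain 14, loss 12 per period, so ρ ≥ 14/26 = 7/13.
The tighter constraint is Biotek's, so cooperation needs ρ ≥ 7/13.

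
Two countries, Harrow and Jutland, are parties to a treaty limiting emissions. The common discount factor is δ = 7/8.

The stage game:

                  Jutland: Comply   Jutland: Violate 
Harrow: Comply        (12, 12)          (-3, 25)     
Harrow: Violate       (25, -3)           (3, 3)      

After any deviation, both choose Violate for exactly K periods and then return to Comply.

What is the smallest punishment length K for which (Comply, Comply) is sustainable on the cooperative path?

2

Need Σ_{k=1}^{K} δ^k ≥ (25−12)/(12−3) = 1.4444 at δ = 7/8.
At K = 1 the sum is 0.8750 < 1.4444; at K = 2 it is 1.6406 ≥ 1.4444.
So the minimum punishment length is K = 2.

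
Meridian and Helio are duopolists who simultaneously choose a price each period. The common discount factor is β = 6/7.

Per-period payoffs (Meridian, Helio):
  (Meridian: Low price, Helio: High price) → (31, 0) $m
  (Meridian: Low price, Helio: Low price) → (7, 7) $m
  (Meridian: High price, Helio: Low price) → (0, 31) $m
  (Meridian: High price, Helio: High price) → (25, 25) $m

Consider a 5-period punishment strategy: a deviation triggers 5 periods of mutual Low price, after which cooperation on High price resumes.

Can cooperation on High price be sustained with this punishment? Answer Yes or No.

Comparing payoff streams over the 6 periods until play realigns: cooperate → 25(1+β+…+β^5); deviate → 31 + 7(β+…+β^5).
Cooperation is sustained iff (25−7)(β+…+β^5) ≥ 31−25.
β+…+β^5 = 6/7·(1−(6/7)^5)/(1−6/7) = 3.2240, and (31−25)/(25−7) = 0.3333.
3.2240 ≥ 0.3333, so cooperation is sustainable.

Yes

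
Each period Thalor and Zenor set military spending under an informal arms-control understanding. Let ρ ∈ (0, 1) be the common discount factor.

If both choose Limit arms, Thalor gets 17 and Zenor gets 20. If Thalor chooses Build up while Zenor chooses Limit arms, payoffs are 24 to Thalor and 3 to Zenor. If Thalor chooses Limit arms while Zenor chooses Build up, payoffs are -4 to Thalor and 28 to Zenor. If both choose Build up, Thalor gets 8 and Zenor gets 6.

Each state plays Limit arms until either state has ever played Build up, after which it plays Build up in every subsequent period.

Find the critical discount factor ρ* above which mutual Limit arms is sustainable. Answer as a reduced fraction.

7/16

Thalor: cooperation gives 17 each period; deviation gives 24 once then 8 forever.
  17/(1−ρ) ≥ 24 + 8ρ/(1−ρ) ⇒ ρ ≥ 7/16.
Zenor: cooperation gives 20 each period; deviation gives 28 once then 6 forever.
  ρ ≥ 8/22 = 4/11.
Both must hold, so the binding constraint is Thalor's: ρ ≥ 7/16.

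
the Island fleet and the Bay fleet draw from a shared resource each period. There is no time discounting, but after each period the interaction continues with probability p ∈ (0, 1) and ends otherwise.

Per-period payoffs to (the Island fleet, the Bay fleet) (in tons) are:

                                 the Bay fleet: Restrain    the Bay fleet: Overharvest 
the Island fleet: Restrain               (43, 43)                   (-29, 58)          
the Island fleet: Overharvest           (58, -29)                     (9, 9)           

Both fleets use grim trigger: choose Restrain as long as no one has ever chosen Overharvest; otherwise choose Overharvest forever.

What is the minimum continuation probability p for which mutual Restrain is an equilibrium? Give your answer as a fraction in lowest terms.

15/49

With no time discounting, the continuation probability p plays the role of the discount factor.
Grim-trigger IC: 43/(1−p) ≥ 58 + 9p/(1−p) ⇒ p ≥ (58−43)/(58−9) = 15/49.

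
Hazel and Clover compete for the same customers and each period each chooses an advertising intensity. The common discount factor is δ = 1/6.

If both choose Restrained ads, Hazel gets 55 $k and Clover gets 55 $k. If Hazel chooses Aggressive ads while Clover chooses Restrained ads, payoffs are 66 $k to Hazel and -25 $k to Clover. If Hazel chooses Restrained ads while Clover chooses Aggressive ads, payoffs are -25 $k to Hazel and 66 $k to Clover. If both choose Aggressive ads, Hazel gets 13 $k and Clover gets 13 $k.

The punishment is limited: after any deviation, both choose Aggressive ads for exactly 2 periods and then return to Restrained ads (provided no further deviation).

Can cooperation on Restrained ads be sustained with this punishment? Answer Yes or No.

Comparing payoff streams over the 3 periods until play realigns: cooperate → 55(1+δ+…+δ^2); deviate → 66 + 13(δ+…+δ^2).
Cooperation is sustained iff (55−13)(δ+…+δ^2) ≥ 66−55.
δ+…+δ^2 = 1/6·(1−(1/6)^2)/(1−1/6) = 0.1944, and (66−55)/(55−13) = 0.2619.
0.1944 < 0.2619, so cooperation is not sustainable.

No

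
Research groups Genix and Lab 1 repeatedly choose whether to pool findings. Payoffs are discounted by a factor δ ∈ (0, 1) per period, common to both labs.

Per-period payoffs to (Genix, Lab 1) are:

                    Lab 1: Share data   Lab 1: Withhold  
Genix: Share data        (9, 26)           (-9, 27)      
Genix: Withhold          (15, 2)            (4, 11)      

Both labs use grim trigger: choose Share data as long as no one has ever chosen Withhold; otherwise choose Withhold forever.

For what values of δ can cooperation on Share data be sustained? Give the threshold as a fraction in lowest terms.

6/11

Genix: cooperation gives 9 each period; deviation gives 15 once then 4 forever.
  9/(1−δ) ≥ 15 + 4δ/(1−δ) ⇒ δ ≥ 6/11.
Lab 1: cooperation gives 26 each period; deviation gives 27 once then 11 forever.
  δ ≥ 1/16.
Both must hold, so the binding constraint is Genix's: δ ≥ 6/11.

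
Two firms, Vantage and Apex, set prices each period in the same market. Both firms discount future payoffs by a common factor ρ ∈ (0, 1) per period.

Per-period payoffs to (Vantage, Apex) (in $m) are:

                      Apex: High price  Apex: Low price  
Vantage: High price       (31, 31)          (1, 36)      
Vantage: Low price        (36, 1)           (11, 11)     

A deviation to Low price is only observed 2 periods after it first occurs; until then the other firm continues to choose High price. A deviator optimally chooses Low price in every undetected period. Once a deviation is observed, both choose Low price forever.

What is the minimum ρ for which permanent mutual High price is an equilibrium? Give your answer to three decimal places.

A deviator earns 36 for 2 periods, then 11 forever; cooperating earns 31 forever. Multiplying the IC by (1−ρ):
31 ≥ 36(1−ρ^2) + 11ρ^2, so 25·ρ^2 ≥ 5 and ρ^2 ≥ 1/5.
ρ ≥ (1/5)^(1/2) ≈ 0.447.

0.447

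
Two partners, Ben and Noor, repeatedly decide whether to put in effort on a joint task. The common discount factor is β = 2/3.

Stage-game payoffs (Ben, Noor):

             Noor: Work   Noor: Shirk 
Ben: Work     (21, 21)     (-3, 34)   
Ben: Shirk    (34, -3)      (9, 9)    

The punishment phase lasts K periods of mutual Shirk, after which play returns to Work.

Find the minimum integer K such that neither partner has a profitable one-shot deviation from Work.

2

Need Σ_{k=1}^{K} β^k ≥ (34−21)/(21−9) = 1.0833 at β = 2/3.
At K = 1 the sum is 0.6667 < 1.0833; at K = 2 it is 1.1111 ≥ 1.0833.
So the minimum punishment length is K = 2.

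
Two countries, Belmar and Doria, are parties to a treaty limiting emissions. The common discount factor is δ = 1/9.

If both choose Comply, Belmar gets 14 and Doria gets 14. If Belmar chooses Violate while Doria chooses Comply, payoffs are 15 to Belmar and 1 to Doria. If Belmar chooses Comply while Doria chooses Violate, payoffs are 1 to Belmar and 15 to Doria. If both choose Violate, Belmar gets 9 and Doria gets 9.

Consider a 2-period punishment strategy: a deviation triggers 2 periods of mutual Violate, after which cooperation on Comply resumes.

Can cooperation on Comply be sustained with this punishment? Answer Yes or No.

A one-shot deviation gives 15 now, then 9 for 2 periods, then back to 14.
Gain from deviating: (15−14) today; loss: (14−9) in each of the next 2 periods.
No-deviation condition: (14−9)(δ+…+δ^2) ≥ 15−14, i.e. δ+…+δ^2 ≥ 1/5.
At δ = 1/9: δ+…+δ^2 = 0.1235 < 0.2000.
So cooperation is not sustainable.

No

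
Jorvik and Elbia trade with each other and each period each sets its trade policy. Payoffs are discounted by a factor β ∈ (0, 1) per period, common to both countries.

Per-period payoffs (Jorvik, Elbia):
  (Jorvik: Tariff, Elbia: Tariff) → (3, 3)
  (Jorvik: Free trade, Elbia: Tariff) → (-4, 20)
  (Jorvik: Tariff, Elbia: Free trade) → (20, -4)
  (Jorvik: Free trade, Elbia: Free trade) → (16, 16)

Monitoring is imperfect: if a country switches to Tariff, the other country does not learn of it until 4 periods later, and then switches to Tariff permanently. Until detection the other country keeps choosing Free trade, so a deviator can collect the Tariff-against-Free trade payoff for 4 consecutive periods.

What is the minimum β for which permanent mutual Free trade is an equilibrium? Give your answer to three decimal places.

0.696

A deviator earns 20 for 4 periods, then 3 forever; cooperating earns 16 forever. Multiplying the IC by (1−β):
16 ≥ 20(1−β^4) + 3β^4, so 17·β^4 ≥ 4 and β^4 ≥ 4/17.
β ≥ (4/17)^(1/4) ≈ 0.696.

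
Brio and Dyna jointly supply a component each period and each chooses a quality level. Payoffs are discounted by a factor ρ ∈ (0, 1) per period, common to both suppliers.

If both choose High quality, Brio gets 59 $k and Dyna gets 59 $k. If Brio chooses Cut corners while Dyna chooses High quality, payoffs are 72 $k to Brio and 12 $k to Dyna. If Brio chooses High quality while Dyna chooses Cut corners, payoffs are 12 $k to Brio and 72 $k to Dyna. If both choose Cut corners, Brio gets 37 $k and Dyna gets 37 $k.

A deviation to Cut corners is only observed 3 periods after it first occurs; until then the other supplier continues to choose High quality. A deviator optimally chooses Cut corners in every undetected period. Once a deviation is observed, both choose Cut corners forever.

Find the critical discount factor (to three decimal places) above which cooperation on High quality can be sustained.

A deviator earns 72 for 3 periods, then 37 forever; cooperating earns 59 forever. Multiplying the IC by (1−ρ):
59 ≥ 72(1−ρ^3) + 37ρ^3, so 35·ρ^3 ≥ 13 and ρ^3 ≥ 13/35.
ρ ≥ (13/35)^(1/3) ≈ 0.719.

0.719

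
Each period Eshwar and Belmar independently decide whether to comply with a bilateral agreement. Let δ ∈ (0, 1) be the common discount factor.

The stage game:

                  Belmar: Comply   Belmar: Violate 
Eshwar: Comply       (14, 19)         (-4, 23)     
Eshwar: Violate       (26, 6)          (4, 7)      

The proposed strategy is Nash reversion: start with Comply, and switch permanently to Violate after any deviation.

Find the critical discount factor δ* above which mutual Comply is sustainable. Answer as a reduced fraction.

Eshwar's threshold: (26−14)/(26−4) = 6/11.
Belmar's threshold: (23−19)/(23−7) = 1/4.
6/11 > 1/4, so Eshwar binds and δ* = 6/11.

6/11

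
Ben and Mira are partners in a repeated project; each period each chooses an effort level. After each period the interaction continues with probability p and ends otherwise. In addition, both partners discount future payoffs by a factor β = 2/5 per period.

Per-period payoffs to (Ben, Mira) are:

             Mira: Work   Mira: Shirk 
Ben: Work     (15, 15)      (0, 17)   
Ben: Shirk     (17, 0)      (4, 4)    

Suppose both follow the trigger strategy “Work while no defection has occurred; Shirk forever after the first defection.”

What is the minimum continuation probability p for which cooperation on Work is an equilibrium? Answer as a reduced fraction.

5/13

Expected continuation weight on next period's payoff is β·p = 2/5·p, which plays the role of the discount factor.
Cooperation requires 2/5·p ≥ (17−15)/(17−4) = 2/13, hence p ≥ 5/13.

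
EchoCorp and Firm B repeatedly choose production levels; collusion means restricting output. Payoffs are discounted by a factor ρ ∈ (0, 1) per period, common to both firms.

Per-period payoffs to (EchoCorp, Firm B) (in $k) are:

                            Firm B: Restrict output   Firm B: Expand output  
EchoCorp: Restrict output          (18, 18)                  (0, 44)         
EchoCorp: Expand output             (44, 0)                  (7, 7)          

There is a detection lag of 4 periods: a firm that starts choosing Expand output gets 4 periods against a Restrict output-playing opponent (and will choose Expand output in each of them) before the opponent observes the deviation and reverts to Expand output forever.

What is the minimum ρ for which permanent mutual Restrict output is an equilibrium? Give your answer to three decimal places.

The best deviation is to choose Expand output for all 4 undetected periods, earning 44 each, then 7 forever once detected.
Deviation value: 44(1−ρ^4)/(1−ρ) + 7ρ^4/(1−ρ); cooperation value: 18/(1−ρ).
IC: 18 ≥ 44(1−ρ^4) + 7ρ^4 = 44 − 37ρ^4.
So ρ^4 ≥ 26/37, giving ρ ≥ (26/37)^(1/4) ≈ 0.916.

0.916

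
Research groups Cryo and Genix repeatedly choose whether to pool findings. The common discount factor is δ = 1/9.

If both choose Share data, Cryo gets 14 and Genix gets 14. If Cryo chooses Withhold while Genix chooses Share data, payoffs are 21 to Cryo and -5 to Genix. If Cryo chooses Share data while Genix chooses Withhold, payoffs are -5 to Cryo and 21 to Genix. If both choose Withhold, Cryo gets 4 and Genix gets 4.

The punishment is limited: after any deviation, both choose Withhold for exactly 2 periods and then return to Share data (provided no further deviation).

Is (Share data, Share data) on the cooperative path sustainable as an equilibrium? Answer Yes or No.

A one-shot deviation gives 21 now, then 4 for 2 periods, then back to 14.
Gain from deviating: (21−14) today; loss: (14−4) in each of the next 2 periods.
No-deviation condition: (14−4)(δ+…+δ^2) ≥ 21−14, i.e. δ+…+δ^2 ≥ 7/10.
At δ = 1/9: δ+…+δ^2 = 0.1235 < 0.7000.
So cooperation is not sustainable.

No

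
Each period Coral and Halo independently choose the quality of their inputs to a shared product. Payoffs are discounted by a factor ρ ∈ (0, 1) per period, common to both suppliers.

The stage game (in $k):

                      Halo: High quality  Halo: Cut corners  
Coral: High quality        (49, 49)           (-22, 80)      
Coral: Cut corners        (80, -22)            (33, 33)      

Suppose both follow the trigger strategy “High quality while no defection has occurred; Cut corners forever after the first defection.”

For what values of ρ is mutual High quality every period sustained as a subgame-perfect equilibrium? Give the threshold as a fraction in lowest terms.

31/47

49/(1−ρ) ≥ 80 + 33ρ/(1−ρ)
49 ≥ 80 − 47ρ
ρ ≥ 31/47.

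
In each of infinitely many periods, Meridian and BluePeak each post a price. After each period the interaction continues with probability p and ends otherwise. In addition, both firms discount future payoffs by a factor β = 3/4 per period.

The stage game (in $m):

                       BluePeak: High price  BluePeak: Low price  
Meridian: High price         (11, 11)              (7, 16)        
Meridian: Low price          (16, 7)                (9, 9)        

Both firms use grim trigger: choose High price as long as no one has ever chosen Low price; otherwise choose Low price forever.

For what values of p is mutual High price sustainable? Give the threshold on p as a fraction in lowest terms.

Expected continuation weight on next period's payoff is β·p = 3/4·p, which plays the role of the discount factor.
Cooperation requires 3/4·p ≥ (16−11)/(16−9) = 5/7, hence p ≥ 20/21.

20/21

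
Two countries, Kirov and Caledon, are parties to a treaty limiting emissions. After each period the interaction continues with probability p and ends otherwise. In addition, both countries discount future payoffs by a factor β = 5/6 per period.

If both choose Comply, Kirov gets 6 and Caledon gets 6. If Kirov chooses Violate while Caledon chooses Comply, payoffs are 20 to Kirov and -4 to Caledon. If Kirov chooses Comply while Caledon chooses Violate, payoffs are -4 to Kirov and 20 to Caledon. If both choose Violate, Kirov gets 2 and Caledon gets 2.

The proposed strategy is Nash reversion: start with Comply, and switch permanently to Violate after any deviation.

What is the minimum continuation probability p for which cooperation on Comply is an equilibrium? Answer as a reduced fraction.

14/15

With continuation probability p and discount β, the effective per-period discount factor is βp.
Grim-trigger IC: βp ≥ (20−6)/(20−2) = 7/9.
So p ≥ (7/9)/(5/6) = 14/15.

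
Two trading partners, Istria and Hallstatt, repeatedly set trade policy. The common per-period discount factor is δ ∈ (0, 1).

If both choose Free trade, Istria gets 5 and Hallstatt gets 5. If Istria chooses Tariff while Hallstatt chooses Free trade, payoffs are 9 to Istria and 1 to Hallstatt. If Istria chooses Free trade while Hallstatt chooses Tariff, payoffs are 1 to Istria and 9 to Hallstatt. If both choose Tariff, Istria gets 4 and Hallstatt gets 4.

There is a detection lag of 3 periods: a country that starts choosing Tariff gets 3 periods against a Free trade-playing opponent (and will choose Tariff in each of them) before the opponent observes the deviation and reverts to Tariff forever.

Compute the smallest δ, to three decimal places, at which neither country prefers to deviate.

The best deviation is to choose Tariff for all 3 undetected periods, earning 9 each, then 4 forever once detected.
Deviation value: 9(1−δ^3)/(1−δ) + 4δ^3/(1−δ); cooperation value: 5/(1−δ).
IC: 5 ≥ 9(1−δ^3) + 4δ^3 = 9 − 5δ^3.
So δ^3 ≥ 4/5, giving δ ≥ (4/5)^(1/3) ≈ 0.928.

0.928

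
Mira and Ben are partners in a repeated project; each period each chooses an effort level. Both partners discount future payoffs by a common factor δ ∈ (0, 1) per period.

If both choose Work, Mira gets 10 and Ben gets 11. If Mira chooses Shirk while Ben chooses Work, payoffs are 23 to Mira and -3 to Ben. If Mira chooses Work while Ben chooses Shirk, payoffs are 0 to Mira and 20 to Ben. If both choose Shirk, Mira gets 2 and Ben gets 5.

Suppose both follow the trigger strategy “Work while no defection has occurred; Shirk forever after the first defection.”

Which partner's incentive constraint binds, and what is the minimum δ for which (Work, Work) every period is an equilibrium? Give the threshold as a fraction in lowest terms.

For Mira: deviation gain 23−10 = 13, per-period punishment loss 10−2 = 8. IC gives δ ≥ 13/21.
For Ben: gain 9, loss 6 per period, so δ ≥ 9/15 = 3/5.
The tighter constraint is Mira's, so cooperation needs δ ≥ 13/21.

Mira; δ ≥ 13/21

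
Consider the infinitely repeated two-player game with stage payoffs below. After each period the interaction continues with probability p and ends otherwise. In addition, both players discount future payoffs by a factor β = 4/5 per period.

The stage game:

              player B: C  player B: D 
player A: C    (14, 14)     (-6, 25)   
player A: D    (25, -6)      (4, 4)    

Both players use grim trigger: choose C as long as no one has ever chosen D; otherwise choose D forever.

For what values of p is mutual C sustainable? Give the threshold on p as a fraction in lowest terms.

Expected continuation weight on next period's payoff is β·p = 4/5·p, which plays the role of the discount factor.
Cooperation requires 4/5·p ≥ (25−14)/(25−4) = 11/21, hence p ≥ 55/84.

55/84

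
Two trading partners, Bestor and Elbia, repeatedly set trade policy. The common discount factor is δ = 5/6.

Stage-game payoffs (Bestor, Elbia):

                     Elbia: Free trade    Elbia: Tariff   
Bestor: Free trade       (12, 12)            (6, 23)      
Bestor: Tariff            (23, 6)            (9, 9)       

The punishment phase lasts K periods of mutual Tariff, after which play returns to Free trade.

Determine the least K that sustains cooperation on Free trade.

Need Σ_{k=1}^{K} δ^k ≥ (23−12)/(12−9) = 3.6667 at δ = 5/6.
At K = 7 the sum is 3.6046 < 3.6667; at K = 8 it is 3.8372 ≥ 3.6667.
So the minimum punishment length is K = 8.

8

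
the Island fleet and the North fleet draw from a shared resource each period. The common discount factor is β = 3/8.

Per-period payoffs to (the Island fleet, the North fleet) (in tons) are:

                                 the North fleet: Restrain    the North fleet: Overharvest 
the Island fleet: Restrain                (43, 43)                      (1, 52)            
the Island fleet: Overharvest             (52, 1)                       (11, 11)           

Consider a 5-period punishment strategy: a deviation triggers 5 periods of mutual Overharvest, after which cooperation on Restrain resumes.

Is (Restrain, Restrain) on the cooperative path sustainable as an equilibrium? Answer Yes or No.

A one-shot deviation gives 52 now, then 11 for 5 periods, then back to 43.
Gain from deviating: (52−43) today; loss: (43−11) in each of the next 5 periods.
No-deviation condition: (43−11)(β+…+β^5) ≥ 52−43, i.e. β+…+β^5 ≥ 9/32.
At β = 3/8: β+…+β^5 = 0.5956 ≥ 0.2812.
So cooperation is sustainable.

Yes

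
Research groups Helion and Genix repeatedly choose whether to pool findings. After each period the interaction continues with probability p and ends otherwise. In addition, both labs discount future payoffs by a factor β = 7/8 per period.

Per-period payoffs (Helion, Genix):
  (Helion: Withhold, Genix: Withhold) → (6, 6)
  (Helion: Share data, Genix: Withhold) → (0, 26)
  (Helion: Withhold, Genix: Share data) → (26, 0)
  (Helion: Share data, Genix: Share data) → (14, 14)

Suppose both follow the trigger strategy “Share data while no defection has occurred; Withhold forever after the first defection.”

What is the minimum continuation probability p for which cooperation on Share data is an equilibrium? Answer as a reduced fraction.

Expected continuation weight on next period's payoff is β·p = 7/8·p, which plays the role of the discount factor.
Cooperation requires 7/8·p ≥ (26−14)/(26−6) = 3/5, hence p ≥ 24/35.

24/35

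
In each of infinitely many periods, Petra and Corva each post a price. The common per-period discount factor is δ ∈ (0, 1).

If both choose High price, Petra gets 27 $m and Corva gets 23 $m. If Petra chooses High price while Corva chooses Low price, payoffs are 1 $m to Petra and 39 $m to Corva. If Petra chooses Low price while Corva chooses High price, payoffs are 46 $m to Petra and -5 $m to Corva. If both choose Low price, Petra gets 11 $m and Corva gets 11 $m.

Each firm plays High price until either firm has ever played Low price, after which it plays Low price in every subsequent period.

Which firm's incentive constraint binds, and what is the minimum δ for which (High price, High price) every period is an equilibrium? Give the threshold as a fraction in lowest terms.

Corva; δ ≥ 4/7

Petra's threshold: (46−27)/(46−11) = 19/35.
Corva's threshold: (39−23)/(39−11) = 4/7.
19/35 < 4/7, so Corva binds and δ* = 4/7.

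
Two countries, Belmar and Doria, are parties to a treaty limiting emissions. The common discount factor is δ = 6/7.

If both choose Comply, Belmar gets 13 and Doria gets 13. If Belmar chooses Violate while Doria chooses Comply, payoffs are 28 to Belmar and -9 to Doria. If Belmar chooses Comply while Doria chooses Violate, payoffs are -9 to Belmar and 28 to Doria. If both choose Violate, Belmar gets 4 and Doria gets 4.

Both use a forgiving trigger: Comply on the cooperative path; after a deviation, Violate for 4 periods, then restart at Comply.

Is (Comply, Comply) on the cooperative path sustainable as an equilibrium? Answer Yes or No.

Comparing payoff streams over the 5 periods until play realigns: cooperate → 13(1+δ+…+δ^4); deviate → 28 + 4(δ+…+δ^4).
Cooperation is sustained iff (13−4)(δ+…+δ^4) ≥ 28−13.
δ+…+δ^4 = 6/7·(1−(6/7)^4)/(1−6/7) = 2.7613, and (28−13)/(13−4) = 1.6667.
2.7613 ≥ 1.6667, so cooperation is sustainable.

Yes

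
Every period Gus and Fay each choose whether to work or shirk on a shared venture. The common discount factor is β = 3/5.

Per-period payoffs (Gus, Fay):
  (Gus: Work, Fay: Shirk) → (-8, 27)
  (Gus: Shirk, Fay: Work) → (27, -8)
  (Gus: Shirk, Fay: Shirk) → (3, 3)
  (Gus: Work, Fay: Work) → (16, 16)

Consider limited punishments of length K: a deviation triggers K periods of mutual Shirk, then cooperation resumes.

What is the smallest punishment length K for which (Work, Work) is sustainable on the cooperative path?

2

IC: β(1−β^K)/(1−β) ≥ (27−16)/(16−3) = 11/13.
With β = 3/5: need 1 − β^K ≥ 11/13·(1−3/5)/(3/5), i.e. β^K ≤ 0.4359.
Since (3/5)^1 = 0.6000 and (3/5)^2 = 0.3600, the smallest such K is 2.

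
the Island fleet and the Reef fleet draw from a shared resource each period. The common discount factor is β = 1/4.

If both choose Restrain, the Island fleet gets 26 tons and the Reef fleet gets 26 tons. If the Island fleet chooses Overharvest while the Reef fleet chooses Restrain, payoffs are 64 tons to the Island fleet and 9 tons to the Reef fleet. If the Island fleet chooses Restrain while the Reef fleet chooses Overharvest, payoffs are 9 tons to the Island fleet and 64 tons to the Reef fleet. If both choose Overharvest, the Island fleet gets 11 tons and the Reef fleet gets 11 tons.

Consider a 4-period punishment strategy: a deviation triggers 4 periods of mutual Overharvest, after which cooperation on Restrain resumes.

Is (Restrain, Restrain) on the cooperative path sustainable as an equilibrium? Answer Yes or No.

No

Comparing payoff streams over the 5 periods until play realigns: cooperate → 26(1+β+…+β^4); deviate → 64 + 11(β+…+β^4).
Cooperation is sustained iff (26−11)(β+…+β^4) ≥ 64−26.
β+…+β^4 = 1/4·(1−(1/4)^4)/(1−1/4) = 0.3320, and (64−26)/(26−11) = 2.5333.
0.3320 < 2.5333, so cooperation is not sustainable.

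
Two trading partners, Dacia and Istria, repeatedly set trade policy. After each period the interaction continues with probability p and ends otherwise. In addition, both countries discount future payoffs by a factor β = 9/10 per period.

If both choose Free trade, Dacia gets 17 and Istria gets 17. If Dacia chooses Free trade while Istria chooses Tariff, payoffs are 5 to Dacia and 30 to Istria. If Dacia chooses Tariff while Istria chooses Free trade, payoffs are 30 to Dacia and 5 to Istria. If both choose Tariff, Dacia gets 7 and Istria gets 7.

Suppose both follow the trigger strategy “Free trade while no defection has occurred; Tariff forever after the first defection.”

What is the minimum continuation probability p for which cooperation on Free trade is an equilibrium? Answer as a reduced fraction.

130/207

With continuation probability p and discount β, the effective per-period discount factor is βp.
Grim-trigger IC: βp ≥ (30−17)/(30−7) = 13/23.
So p ≥ (13/23)/(9/10) = 130/207.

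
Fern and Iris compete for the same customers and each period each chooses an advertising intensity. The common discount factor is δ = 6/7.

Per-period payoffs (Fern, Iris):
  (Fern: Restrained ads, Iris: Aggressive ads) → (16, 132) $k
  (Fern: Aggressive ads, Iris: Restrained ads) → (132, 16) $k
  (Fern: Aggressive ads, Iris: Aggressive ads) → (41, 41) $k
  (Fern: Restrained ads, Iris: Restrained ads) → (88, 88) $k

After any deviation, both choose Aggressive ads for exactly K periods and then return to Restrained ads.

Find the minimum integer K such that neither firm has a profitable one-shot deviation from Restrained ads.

No profitable deviation requires (88−41)(δ+…+δ^K) ≥ 132−88, i.e. δ+…+δ^K ≥ 44/47 ≈ 0.9362.
With δ = 6/7, the partial sums are K=1: 0.8571, K=2: 1.5918.
K = 2 is the first length at which the sum reaches 0.9362.

2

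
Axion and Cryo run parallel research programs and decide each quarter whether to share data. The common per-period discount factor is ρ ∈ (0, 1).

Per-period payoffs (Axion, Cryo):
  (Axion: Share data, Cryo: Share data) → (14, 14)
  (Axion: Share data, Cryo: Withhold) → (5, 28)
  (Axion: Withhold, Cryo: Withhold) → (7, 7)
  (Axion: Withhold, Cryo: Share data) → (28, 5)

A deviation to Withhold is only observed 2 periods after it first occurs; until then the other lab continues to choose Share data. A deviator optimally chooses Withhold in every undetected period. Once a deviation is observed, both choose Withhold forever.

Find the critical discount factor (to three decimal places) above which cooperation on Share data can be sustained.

0.816

The best deviation is to choose Withhold for all 2 undetected periods, earning 28 each, then 7 forever once detected.
Deviation value: 28(1−ρ^2)/(1−ρ) + 7ρ^2/(1−ρ); cooperation value: 14/(1−ρ).
IC: 14 ≥ 28(1−ρ^2) + 7ρ^2 = 28 − 21ρ^2.
So ρ^2 ≥ 14/21 = 2/3, giving ρ ≥ (2/3)^(1/2) ≈ 0.816.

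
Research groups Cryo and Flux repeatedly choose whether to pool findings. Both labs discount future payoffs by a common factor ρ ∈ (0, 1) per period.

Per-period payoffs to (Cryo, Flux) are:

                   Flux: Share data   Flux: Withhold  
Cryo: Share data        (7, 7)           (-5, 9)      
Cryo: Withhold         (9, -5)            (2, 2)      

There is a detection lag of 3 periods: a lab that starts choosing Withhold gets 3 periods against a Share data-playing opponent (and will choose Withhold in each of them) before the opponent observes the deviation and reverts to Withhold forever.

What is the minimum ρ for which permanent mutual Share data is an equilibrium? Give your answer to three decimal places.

The best deviation is to choose Withhold for all 3 undetected periods, earning 9 each, then 2 forever once detected.
Deviation value: 9(1−ρ^3)/(1−ρ) + 2ρ^3/(1−ρ); cooperation value: 7/(1−ρ).
IC: 7 ≥ 9(1−ρ^3) + 2ρ^3 = 9 − 7ρ^3.
So ρ^3 ≥ 2/7, giving ρ ≥ (2/7)^(1/3) ≈ 0.659.

0.659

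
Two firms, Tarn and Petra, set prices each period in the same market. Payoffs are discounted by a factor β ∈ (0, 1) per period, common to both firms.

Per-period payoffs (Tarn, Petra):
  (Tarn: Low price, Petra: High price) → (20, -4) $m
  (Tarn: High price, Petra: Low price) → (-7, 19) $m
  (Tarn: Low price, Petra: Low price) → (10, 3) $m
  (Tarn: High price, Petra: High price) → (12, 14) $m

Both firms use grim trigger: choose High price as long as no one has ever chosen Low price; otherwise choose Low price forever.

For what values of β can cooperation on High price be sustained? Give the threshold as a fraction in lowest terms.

Tarn: cooperation gives 12 each period; deviation gives 20 once then 10 forever.
  12/(1−β) ≥ 20 + 10β/(1−β) ⇒ β ≥ 8/10 = 4/5.
Petra: cooperation gives 14 each period; deviation gives 19 once then 3 forever.
  β ≥ 5/16.
Both must hold, so the binding constraint is Tarn's: β ≥ 4/5.

4/5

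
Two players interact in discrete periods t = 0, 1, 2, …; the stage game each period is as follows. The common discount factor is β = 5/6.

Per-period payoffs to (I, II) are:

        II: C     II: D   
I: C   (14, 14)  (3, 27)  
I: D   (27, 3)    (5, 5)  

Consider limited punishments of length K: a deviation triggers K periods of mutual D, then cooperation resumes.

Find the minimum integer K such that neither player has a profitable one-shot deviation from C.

2

Need Σ_{k=1}^{K} β^k ≥ (27−14)/(14−5) = 1.4444 at β = 5/6.
At K = 1 the sum is 0.8333 < 1.4444; at K = 2 it is 1.5278 ≥ 1.4444.
So the minimum punishment length is K = 2.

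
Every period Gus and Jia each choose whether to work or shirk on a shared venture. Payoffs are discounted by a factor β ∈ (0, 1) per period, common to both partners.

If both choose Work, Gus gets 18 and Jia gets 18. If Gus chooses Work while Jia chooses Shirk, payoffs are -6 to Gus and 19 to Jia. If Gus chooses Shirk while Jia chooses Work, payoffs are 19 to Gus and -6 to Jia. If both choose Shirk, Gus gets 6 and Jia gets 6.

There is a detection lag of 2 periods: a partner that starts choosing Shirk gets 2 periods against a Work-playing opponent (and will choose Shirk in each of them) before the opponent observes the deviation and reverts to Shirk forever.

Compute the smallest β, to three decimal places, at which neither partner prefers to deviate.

0.277

Deviating for the 2 undetected periods gains 19−18 = 1 per period over cooperation, then loses 18−6 = 12 per period forever once punishment starts.
Gain: 1(1 + β + … + β^1); loss: 12·β^2/(1−β).
No profitable deviation ⇔ 1(1−β^2) ≤ 12·β^2, i.e. β^2 ≥ 1/(1+12) = 1/13.
Hence β ≥ (1/13)^(1/2) ≈ 0.277.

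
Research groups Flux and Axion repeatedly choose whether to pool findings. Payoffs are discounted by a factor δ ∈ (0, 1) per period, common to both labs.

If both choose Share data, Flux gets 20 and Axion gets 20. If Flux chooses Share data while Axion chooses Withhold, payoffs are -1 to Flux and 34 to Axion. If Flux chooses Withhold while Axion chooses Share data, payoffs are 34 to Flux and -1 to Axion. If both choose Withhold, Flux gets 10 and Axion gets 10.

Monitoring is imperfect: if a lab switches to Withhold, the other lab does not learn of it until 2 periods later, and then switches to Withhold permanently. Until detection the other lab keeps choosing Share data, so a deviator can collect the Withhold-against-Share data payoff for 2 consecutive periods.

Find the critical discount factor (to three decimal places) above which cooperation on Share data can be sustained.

Deviating for the 2 undetected periods gains 34−20 = 14 per period over cooperation, then loses 20−10 = 10 per period forever once punishment starts.
Gain: 14(1 + δ + … + δ^1); loss: 10·δ^2/(1−δ).
No profitable deviation ⇔ 14(1−δ^2) ≤ 10·δ^2, i.e. δ^2 ≥ 14/(14+10) = 7/12.
Hence δ ≥ (7/12)^(1/2) ≈ 0.764.

0.764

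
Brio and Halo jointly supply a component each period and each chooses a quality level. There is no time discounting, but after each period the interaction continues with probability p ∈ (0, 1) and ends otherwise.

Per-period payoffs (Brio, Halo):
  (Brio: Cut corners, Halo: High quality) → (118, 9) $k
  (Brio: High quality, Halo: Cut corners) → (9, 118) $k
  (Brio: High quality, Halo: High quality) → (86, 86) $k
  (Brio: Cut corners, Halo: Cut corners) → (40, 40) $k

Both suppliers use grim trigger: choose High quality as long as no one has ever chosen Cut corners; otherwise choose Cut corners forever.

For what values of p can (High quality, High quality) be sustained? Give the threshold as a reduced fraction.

16/39

Expected cooperation value is 86 + p·86 + p²·86 + … = 86/(1−p); deviation gives 118 + p·40/(1−p).
86 ≥ 118(1−p) + 40p ⇒ 78p ≥ 32 ⇒ p ≥ 32/78 = 16/39.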